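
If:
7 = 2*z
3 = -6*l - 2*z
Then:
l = -5/3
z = 7/2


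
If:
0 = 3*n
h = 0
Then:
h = 0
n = 0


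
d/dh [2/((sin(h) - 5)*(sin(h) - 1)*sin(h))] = 2*(-3*cos(h) + 12/tan(h) - 5*cos(h)/sin(h)^2)/((sin(h) - 5)^2*(sin(h) - 1)^2)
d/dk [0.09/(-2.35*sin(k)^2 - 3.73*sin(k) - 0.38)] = (0.423*sin(k) + 0.3357)*cos(k)/(2.35*sin(k)^2 + 3.73*sin(k) + 0.38)^2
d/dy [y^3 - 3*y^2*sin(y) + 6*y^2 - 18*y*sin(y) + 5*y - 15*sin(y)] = -3*y^2*cos(y) + 3*y^2 - 6*y*sin(y) - 18*y*cos(y) + 12*y - 18*sin(y) - 15*cos(y) + 5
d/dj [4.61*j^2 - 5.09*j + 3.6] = 9.22*j - 5.09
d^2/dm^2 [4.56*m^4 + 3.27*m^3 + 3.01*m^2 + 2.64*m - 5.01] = 54.72*m^2 + 19.62*m + 6.02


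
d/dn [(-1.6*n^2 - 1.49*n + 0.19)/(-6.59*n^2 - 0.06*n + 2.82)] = (-9.7231*n^2 - 6.5198*n - 4.1904)/(43.4281*n^4 + 0.7908*n^3 - 37.164*n^2 - 0.3384*n + 7.9524)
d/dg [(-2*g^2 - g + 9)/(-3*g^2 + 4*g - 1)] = (-11*g^2 + 58*g - 35)/(9*g^4 - 24*g^3 + 22*g^2 - 8*g + 1)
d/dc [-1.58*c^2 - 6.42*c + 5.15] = -3.16*c - 6.42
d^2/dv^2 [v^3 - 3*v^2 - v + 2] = 6*v - 6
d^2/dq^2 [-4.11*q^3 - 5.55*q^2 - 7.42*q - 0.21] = -24.66*q - 11.1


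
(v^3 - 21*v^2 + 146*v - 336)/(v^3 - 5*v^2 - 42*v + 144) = (v^2 - 13*v + 42)/(v^2 + 3*v - 18)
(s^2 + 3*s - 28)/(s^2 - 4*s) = (s + 7)/s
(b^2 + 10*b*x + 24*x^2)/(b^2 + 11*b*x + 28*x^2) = (b + 6*x)/(b + 7*x)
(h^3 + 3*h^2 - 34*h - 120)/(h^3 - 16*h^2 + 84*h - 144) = (h^2 + 9*h + 20)/(h^2 - 10*h + 24)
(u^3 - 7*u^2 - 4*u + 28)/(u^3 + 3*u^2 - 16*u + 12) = (u^2 - 5*u - 14)/(u^2 + 5*u - 6)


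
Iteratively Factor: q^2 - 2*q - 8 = (q - 4)*(q + 2)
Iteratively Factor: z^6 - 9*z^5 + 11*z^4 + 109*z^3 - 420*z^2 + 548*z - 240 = (z - 1)*(z^5 - 8*z^4 + 3*z^3 + 112*z^2 - 308*z + 240) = (z - 5)*(z - 1)*(z^4 - 3*z^3 - 12*z^2 + 52*z - 48) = (z - 5)*(z - 1)*(z + 4)*(z^3 - 7*z^2 + 16*z - 12) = (z - 5)*(z - 2)*(z - 1)*(z + 4)*(z^2 - 5*z + 6) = (z - 5)*(z - 2)^2*(z - 1)*(z + 4)*(z - 3)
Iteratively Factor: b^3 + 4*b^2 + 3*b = (b + 1)*(b^2 + 3*b) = (b + 1)*(b + 3)*(b)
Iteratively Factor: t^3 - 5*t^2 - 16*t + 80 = (t + 4)*(t^2 - 9*t + 20) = (t - 4)*(t + 4)*(t - 5)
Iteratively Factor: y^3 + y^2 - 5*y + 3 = (y - 1)*(y^2 + 2*y - 3) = (y - 1)*(y + 3)*(y - 1)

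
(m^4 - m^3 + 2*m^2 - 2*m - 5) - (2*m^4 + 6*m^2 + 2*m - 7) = -m^4 - m^3 - 4*m^2 - 4*m + 2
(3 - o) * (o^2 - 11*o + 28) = -o^3 + 14*o^2 - 61*o + 84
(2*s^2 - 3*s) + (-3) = 2*s^2 - 3*s - 3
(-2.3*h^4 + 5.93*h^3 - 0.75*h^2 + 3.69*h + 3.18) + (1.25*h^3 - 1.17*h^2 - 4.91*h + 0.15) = -2.3*h^4 + 7.18*h^3 - 1.92*h^2 - 1.22*h + 3.33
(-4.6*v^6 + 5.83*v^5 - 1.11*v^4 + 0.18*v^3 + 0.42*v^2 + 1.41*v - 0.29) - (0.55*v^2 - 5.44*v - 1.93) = -4.6*v^6 + 5.83*v^5 - 1.11*v^4 + 0.18*v^3 - 0.13*v^2 + 6.85*v + 1.64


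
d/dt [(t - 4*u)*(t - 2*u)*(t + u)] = 3*t^2 - 10*t*u + 2*u^2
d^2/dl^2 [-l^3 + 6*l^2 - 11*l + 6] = 12 - 6*l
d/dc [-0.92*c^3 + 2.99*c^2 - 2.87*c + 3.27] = -2.76*c^2 + 5.98*c - 2.87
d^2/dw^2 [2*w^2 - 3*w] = 4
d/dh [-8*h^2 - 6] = -16*h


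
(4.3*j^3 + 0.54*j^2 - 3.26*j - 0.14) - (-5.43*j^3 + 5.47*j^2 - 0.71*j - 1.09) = 9.73*j^3 - 4.93*j^2 - 2.55*j + 0.95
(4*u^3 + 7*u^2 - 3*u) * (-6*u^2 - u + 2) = -24*u^5 - 46*u^4 + 19*u^3 + 17*u^2 - 6*u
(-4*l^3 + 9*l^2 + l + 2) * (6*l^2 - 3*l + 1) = -24*l^5 + 66*l^4 - 25*l^3 + 18*l^2 - 5*l + 2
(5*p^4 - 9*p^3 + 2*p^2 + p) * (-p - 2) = -5*p^5 - p^4 + 16*p^3 - 5*p^2 - 2*p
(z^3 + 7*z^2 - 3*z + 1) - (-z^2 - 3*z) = z^3 + 8*z^2 + 1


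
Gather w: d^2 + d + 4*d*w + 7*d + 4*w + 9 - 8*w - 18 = d^2 + 8*d + w*(4*d - 4) - 9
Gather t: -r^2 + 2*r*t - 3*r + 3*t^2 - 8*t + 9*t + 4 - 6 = -r^2 - 3*r + 3*t^2 + t*(2*r + 1) - 2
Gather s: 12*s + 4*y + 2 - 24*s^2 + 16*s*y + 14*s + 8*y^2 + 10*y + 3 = -24*s^2 + s*(16*y + 26) + 8*y^2 + 14*y + 5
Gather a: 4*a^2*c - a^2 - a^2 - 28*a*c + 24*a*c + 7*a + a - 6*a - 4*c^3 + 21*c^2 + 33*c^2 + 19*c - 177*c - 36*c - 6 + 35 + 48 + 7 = a^2*(4*c - 2) + a*(2 - 4*c) - 4*c^3 + 54*c^2 - 194*c + 84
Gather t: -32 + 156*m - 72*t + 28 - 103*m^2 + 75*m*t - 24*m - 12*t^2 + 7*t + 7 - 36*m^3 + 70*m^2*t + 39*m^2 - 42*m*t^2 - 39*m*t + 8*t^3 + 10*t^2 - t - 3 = -36*m^3 - 64*m^2 + 132*m + 8*t^3 + t^2*(-42*m - 2) + t*(70*m^2 + 36*m - 66)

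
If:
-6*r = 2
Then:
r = -1/3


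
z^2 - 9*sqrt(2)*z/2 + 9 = (z - 3*sqrt(2))*(z - 3*sqrt(2)/2)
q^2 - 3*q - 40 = (q - 8)*(q + 5)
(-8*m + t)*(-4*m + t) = 32*m^2 - 12*m*t + t^2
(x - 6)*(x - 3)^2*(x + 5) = x^4 - 7*x^3 - 15*x^2 + 171*x - 270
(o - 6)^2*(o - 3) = o^3 - 15*o^2 + 72*o - 108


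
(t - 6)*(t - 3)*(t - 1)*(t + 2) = t^4 - 8*t^3 + 7*t^2 + 36*t - 36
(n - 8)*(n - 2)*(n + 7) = n^3 - 3*n^2 - 54*n + 112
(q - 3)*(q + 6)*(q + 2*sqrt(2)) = q^3 + 2*sqrt(2)*q^2 + 3*q^2 - 18*q + 6*sqrt(2)*q - 36*sqrt(2)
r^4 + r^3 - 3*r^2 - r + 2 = (r - 1)^2*(r + 1)*(r + 2)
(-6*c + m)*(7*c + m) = -42*c^2 + c*m + m^2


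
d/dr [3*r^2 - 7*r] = 6*r - 7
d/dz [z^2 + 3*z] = 2*z + 3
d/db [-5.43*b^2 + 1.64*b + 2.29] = 1.64 - 10.86*b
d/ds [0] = 0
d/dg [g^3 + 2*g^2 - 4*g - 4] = 3*g^2 + 4*g - 4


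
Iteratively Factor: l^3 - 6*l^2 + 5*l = (l - 5)*(l^2 - l) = l*(l - 5)*(l - 1)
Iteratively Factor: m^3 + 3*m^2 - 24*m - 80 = (m + 4)*(m^2 - m - 20) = (m - 5)*(m + 4)*(m + 4)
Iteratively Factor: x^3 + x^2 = (x)*(x^2 + x) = x*(x + 1)*(x)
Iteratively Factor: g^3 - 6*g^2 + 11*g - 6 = (g - 1)*(g^2 - 5*g + 6) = (g - 3)*(g - 1)*(g - 2)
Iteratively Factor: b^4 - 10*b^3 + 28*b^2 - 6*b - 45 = (b - 5)*(b^3 - 5*b^2 + 3*b + 9) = (b - 5)*(b - 3)*(b^2 - 2*b - 3) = (b - 5)*(b - 3)^2*(b + 1)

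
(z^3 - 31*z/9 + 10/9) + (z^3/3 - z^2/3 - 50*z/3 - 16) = 4*z^3/3 - z^2/3 - 181*z/9 - 134/9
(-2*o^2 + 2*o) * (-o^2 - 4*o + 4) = 2*o^4 + 6*o^3 - 16*o^2 + 8*o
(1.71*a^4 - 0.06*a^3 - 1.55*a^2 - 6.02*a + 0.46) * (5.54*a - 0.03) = 9.4734*a^5 - 0.3837*a^4 - 8.5852*a^3 - 33.3043*a^2 + 2.729*a - 0.0138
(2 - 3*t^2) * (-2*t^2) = 6*t^4 - 4*t^2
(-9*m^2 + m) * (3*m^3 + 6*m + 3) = -27*m^5 + 3*m^4 - 54*m^3 - 21*m^2 + 3*m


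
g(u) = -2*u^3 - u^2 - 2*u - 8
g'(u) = -6*u^2 - 2*u - 2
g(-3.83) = 97.35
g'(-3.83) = -82.35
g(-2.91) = 38.64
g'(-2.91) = -46.99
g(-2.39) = 18.37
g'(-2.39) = -31.49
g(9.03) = -1580.23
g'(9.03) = -509.31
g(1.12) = -14.30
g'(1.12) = -11.77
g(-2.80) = 33.66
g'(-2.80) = -43.44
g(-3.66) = 83.98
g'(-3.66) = -75.05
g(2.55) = -52.77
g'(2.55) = -46.12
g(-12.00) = 3328.00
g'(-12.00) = -842.00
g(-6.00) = 400.00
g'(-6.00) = -206.00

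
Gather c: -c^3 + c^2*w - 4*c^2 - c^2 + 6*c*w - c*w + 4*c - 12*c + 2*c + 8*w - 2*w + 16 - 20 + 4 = -c^3 + c^2*(w - 5) + c*(5*w - 6) + 6*w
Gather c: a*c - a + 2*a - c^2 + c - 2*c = a - c^2 + c*(a - 1)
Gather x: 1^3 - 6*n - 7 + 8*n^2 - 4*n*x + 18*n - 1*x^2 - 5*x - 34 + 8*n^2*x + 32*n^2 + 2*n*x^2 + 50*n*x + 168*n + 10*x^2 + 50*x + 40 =40*n^2 + 180*n + x^2*(2*n + 9) + x*(8*n^2 + 46*n + 45)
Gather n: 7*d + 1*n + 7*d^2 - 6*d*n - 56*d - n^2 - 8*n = 7*d^2 - 49*d - n^2 + n*(-6*d - 7)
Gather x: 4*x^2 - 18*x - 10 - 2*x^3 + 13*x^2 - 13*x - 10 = -2*x^3 + 17*x^2 - 31*x - 20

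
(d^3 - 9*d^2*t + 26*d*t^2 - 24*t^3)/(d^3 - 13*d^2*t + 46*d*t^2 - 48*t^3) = (-d + 4*t)/(-d + 8*t)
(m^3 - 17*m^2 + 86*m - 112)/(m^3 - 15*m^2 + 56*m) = (m - 2)/m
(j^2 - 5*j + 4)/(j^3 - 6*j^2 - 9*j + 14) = (j - 4)/(j^2 - 5*j - 14)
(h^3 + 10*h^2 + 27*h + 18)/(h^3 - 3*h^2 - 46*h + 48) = (h^2 + 4*h + 3)/(h^2 - 9*h + 8)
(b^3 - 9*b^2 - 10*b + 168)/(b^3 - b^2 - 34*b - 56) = (b - 6)/(b + 2)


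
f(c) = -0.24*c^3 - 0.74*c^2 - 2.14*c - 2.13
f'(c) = -0.72*c^2 - 1.48*c - 2.14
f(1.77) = -9.57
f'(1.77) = -7.02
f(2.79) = -19.07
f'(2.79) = -11.87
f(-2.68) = 2.91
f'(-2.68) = -3.34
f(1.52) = -7.94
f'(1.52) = -6.05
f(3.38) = -27.08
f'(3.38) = -15.37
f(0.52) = -3.48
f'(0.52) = -3.10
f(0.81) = -4.48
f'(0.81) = -3.81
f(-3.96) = 9.64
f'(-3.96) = -7.57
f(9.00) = -256.29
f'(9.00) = -73.78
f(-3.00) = 4.11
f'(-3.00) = -4.18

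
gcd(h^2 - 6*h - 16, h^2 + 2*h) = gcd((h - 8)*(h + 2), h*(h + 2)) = h + 2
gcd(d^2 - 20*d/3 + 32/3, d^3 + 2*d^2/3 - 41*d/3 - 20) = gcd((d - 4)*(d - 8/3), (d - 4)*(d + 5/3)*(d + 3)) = d - 4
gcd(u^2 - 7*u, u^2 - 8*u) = u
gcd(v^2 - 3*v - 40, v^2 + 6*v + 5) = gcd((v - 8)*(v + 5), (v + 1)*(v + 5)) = v + 5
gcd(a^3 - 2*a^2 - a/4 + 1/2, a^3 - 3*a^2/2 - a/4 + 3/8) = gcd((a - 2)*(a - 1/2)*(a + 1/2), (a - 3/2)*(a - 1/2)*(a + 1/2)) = a^2 - 1/4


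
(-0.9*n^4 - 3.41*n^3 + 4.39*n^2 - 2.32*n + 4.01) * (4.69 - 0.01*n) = 0.009*n^5 - 4.1869*n^4 - 16.0368*n^3 + 20.6123*n^2 - 10.9209*n + 18.8069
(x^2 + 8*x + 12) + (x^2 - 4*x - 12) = 2*x^2 + 4*x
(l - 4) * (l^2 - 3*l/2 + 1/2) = l^3 - 11*l^2/2 + 13*l/2 - 2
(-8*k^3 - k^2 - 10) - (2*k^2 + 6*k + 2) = -8*k^3 - 3*k^2 - 6*k - 12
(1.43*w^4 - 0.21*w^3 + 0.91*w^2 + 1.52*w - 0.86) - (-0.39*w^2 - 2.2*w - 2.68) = 1.43*w^4 - 0.21*w^3 + 1.3*w^2 + 3.72*w + 1.82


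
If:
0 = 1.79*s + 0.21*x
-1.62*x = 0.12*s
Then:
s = 0.00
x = 0.00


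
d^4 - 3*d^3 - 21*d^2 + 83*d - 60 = (d - 4)*(d - 3)*(d - 1)*(d + 5)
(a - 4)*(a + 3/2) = a^2 - 5*a/2 - 6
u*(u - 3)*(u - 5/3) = u^3 - 14*u^2/3 + 5*u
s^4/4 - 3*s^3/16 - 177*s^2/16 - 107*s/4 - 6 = (s/4 + 1)*(s - 8)*(s + 1/4)*(s + 3)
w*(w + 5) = w^2 + 5*w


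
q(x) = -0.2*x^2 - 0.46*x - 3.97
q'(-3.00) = 0.74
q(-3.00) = -4.39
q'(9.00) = -4.06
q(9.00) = -24.31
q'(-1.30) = 0.06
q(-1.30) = -3.71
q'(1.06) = -0.88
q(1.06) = -4.68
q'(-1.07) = -0.03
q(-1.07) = -3.71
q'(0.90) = -0.82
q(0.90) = -4.55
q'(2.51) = -1.46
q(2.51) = -6.38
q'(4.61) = -2.30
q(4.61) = -10.34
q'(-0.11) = -0.42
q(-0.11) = -3.92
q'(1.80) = -1.18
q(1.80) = -5.45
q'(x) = -0.4*x - 0.46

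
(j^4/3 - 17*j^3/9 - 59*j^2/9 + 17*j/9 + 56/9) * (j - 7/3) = j^5/3 - 8*j^4/3 - 58*j^3/27 + 464*j^2/27 + 49*j/27 - 392/27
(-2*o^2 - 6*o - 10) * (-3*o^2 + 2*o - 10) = 6*o^4 + 14*o^3 + 38*o^2 + 40*o + 100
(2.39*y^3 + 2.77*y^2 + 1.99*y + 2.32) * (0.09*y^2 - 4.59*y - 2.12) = 0.2151*y^5 - 10.7208*y^4 - 17.602*y^3 - 14.7977*y^2 - 14.8676*y - 4.9184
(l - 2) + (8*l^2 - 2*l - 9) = 8*l^2 - l - 11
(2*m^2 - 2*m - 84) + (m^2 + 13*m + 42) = 3*m^2 + 11*m - 42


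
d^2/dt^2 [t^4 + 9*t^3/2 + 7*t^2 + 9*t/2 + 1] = 12*t^2 + 27*t + 14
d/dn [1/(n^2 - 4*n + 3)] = 2*(2 - n)/(n^2 - 4*n + 3)^2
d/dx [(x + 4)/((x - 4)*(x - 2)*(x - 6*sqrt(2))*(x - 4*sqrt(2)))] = (-(x - 4)*(x - 2)*(x + 4)*(x - 6*sqrt(2)) - (x - 4)*(x - 2)*(x + 4)*(x - 4*sqrt(2)) + (x - 4)*(x - 2)*(x - 6*sqrt(2))*(x - 4*sqrt(2)) - (x - 4)*(x + 4)*(x - 6*sqrt(2))*(x - 4*sqrt(2)) - (x - 2)*(x + 4)*(x - 6*sqrt(2))*(x - 4*sqrt(2)))/((x - 4)^2*(x - 2)^2*(x - 6*sqrt(2))^2*(x - 4*sqrt(2))^2)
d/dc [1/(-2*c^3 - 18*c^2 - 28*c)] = (3*c^2 + 18*c + 14)/(2*c^2*(c^2 + 9*c + 14)^2)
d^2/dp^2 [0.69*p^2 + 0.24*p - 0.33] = 1.38000000000000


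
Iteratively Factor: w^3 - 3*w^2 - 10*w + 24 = (w - 4)*(w^2 + w - 6) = (w - 4)*(w - 2)*(w + 3)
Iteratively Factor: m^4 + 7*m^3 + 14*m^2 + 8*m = (m + 2)*(m^3 + 5*m^2 + 4*m) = (m + 1)*(m + 2)*(m^2 + 4*m) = (m + 1)*(m + 2)*(m + 4)*(m)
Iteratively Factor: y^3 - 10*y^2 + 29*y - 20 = (y - 4)*(y^2 - 6*y + 5) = (y - 5)*(y - 4)*(y - 1)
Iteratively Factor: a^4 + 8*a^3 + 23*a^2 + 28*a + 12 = (a + 3)*(a^3 + 5*a^2 + 8*a + 4) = (a + 2)*(a + 3)*(a^2 + 3*a + 2) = (a + 1)*(a + 2)*(a + 3)*(a + 2)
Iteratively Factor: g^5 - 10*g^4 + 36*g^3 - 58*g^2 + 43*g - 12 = (g - 3)*(g^4 - 7*g^3 + 15*g^2 - 13*g + 4) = (g - 3)*(g - 1)*(g^3 - 6*g^2 + 9*g - 4) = (g - 3)*(g - 1)^2*(g^2 - 5*g + 4) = (g - 3)*(g - 1)^3*(g - 4)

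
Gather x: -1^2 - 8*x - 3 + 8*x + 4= 0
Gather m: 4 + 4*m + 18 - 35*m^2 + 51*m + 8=-35*m^2 + 55*m + 30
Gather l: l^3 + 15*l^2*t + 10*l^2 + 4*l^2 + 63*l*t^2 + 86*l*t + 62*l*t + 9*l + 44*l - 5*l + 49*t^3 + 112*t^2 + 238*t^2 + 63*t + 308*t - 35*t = l^3 + l^2*(15*t + 14) + l*(63*t^2 + 148*t + 48) + 49*t^3 + 350*t^2 + 336*t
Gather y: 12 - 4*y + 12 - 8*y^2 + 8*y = -8*y^2 + 4*y + 24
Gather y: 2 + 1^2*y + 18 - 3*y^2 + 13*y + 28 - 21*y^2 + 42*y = -24*y^2 + 56*y + 48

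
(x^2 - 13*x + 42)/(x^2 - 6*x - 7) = (x - 6)/(x + 1)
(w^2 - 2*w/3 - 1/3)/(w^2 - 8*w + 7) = (w + 1/3)/(w - 7)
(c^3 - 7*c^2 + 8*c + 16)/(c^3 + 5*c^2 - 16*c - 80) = (c^2 - 3*c - 4)/(c^2 + 9*c + 20)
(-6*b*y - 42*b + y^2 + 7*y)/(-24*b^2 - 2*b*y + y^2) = (y + 7)/(4*b + y)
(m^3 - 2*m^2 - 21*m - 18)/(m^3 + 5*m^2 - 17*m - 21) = (m^2 - 3*m - 18)/(m^2 + 4*m - 21)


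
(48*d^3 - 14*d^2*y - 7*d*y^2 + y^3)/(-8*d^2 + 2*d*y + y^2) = (-24*d^2 - 5*d*y + y^2)/(4*d + y)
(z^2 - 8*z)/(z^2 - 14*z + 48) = z/(z - 6)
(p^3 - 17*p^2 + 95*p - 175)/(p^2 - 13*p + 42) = (p^2 - 10*p + 25)/(p - 6)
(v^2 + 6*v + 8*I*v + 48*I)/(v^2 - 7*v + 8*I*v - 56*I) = (v + 6)/(v - 7)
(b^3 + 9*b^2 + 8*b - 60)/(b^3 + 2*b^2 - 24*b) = (b^2 + 3*b - 10)/(b*(b - 4))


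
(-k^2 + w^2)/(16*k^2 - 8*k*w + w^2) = (-k^2 + w^2)/(16*k^2 - 8*k*w + w^2)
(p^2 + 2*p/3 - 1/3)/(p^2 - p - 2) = (p - 1/3)/(p - 2)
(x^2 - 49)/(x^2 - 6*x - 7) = (x + 7)/(x + 1)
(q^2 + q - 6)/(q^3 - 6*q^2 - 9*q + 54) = (q - 2)/(q^2 - 9*q + 18)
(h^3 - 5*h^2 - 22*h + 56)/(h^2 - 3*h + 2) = (h^2 - 3*h - 28)/(h - 1)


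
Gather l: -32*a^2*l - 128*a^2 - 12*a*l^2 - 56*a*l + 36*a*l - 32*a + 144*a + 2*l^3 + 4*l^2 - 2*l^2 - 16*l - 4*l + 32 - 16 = -128*a^2 + 112*a + 2*l^3 + l^2*(2 - 12*a) + l*(-32*a^2 - 20*a - 20) + 16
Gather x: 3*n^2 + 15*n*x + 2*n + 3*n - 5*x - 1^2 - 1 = 3*n^2 + 5*n + x*(15*n - 5) - 2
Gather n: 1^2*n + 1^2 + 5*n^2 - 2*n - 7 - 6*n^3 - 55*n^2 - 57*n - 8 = -6*n^3 - 50*n^2 - 58*n - 14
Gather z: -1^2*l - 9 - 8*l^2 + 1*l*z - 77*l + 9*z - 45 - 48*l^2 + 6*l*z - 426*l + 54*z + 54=-56*l^2 - 504*l + z*(7*l + 63)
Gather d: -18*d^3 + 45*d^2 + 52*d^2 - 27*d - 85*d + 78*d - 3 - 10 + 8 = -18*d^3 + 97*d^2 - 34*d - 5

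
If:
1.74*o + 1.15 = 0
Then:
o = -0.66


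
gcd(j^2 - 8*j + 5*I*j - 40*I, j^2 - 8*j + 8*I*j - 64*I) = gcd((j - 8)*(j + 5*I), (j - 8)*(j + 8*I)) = j - 8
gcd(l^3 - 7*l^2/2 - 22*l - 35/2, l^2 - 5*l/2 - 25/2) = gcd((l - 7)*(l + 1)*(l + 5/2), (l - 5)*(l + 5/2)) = l + 5/2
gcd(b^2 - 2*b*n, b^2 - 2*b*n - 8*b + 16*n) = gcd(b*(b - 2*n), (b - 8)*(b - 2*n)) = b - 2*n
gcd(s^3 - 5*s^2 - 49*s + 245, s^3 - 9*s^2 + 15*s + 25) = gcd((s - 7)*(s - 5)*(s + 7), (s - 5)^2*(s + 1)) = s - 5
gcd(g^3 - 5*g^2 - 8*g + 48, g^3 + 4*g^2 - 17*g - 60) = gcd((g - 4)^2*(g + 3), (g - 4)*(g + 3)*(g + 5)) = g^2 - g - 12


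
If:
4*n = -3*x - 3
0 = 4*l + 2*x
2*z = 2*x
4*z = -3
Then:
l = 3/8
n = -3/16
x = -3/4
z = -3/4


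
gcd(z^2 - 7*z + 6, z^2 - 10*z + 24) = z - 6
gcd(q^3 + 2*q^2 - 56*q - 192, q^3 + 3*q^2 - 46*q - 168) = q^2 + 10*q + 24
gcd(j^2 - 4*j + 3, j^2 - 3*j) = j - 3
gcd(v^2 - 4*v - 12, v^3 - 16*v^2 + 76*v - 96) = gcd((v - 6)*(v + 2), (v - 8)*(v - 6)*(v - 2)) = v - 6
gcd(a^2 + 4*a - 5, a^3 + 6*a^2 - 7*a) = a - 1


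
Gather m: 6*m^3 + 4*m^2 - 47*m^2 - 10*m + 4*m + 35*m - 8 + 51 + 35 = 6*m^3 - 43*m^2 + 29*m + 78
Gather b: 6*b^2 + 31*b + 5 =6*b^2 + 31*b + 5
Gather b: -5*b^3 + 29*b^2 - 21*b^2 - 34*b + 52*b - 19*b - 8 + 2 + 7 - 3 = -5*b^3 + 8*b^2 - b - 2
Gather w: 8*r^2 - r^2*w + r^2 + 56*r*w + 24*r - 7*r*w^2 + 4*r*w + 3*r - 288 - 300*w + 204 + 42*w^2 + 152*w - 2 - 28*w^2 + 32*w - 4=9*r^2 + 27*r + w^2*(14 - 7*r) + w*(-r^2 + 60*r - 116) - 90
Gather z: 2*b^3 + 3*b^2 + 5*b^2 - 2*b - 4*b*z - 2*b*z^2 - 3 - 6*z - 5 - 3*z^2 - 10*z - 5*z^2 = 2*b^3 + 8*b^2 - 2*b + z^2*(-2*b - 8) + z*(-4*b - 16) - 8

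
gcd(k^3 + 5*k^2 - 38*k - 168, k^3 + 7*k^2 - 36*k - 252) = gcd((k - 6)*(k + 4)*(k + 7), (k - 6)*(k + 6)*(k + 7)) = k^2 + k - 42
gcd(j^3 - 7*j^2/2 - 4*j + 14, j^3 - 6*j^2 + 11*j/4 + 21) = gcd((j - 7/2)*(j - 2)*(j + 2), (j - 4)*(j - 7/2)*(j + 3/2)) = j - 7/2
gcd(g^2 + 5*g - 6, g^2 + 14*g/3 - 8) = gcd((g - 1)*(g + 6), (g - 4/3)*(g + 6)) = g + 6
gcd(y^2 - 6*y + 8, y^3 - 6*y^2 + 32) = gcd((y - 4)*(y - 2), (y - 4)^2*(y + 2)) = y - 4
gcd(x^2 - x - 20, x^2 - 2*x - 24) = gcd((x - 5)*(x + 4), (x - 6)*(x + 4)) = x + 4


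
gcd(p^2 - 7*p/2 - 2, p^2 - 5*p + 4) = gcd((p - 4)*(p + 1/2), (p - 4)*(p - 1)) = p - 4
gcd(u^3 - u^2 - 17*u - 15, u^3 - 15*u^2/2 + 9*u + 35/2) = u^2 - 4*u - 5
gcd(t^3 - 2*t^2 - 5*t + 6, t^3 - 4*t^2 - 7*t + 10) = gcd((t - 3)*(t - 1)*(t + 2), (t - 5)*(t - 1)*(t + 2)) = t^2 + t - 2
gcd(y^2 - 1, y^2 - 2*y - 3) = y + 1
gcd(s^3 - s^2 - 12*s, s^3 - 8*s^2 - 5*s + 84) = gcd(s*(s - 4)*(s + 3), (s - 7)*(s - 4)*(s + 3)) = s^2 - s - 12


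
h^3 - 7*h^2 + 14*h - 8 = (h - 4)*(h - 2)*(h - 1)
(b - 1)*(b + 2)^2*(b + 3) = b^4 + 6*b^3 + 9*b^2 - 4*b - 12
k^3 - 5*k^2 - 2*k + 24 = (k - 4)*(k - 3)*(k + 2)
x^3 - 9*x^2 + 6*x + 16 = (x - 8)*(x - 2)*(x + 1)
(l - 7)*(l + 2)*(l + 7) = l^3 + 2*l^2 - 49*l - 98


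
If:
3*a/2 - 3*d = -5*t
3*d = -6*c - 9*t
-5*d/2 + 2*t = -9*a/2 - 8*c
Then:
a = 50*t/3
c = -13*t/2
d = 10*t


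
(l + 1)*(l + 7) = l^2 + 8*l + 7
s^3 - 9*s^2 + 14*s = s*(s - 7)*(s - 2)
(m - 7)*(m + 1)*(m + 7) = m^3 + m^2 - 49*m - 49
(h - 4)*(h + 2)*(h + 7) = h^3 + 5*h^2 - 22*h - 56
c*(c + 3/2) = c^2 + 3*c/2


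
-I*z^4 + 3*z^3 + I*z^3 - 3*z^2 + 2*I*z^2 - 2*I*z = z*(z + I)*(z + 2*I)*(-I*z + I)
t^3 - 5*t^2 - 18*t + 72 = (t - 6)*(t - 3)*(t + 4)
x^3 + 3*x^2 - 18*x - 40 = (x - 4)*(x + 2)*(x + 5)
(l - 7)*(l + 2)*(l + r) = l^3 + l^2*r - 5*l^2 - 5*l*r - 14*l - 14*r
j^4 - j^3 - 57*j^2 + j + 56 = (j - 8)*(j - 1)*(j + 1)*(j + 7)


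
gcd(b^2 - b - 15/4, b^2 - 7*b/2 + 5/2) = b - 5/2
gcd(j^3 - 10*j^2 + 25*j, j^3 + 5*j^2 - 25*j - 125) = j - 5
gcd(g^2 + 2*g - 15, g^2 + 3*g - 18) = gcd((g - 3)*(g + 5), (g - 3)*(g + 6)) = g - 3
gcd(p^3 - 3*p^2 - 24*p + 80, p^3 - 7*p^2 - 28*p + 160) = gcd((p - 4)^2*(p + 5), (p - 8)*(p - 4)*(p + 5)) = p^2 + p - 20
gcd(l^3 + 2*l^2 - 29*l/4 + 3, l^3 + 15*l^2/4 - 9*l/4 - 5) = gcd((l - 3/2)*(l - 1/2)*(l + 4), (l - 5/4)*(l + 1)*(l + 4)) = l + 4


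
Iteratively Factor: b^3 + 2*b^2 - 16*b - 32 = (b + 4)*(b^2 - 2*b - 8) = (b - 4)*(b + 4)*(b + 2)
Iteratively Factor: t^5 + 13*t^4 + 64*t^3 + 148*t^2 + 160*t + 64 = (t + 2)*(t^4 + 11*t^3 + 42*t^2 + 64*t + 32) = (t + 2)*(t + 4)*(t^3 + 7*t^2 + 14*t + 8) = (t + 2)*(t + 4)^2*(t^2 + 3*t + 2) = (t + 1)*(t + 2)*(t + 4)^2*(t + 2)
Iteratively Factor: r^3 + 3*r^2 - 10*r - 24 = (r + 2)*(r^2 + r - 12) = (r - 3)*(r + 2)*(r + 4)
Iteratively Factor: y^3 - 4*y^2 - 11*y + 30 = (y + 3)*(y^2 - 7*y + 10) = (y - 5)*(y + 3)*(y - 2)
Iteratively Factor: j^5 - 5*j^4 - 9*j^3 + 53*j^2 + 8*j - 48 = (j - 4)*(j^4 - j^3 - 13*j^2 + j + 12) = (j - 4)*(j - 1)*(j^3 - 13*j - 12) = (j - 4)*(j - 1)*(j + 1)*(j^2 - j - 12) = (j - 4)*(j - 1)*(j + 1)*(j + 3)*(j - 4)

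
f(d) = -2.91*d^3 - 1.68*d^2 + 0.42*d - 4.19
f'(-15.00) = -1913.43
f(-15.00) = 9432.76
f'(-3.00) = -68.07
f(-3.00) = 58.00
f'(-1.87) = -23.82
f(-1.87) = 8.18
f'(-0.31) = 0.62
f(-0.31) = -4.39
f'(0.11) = -0.06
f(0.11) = -4.17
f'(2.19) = -48.81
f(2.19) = -41.89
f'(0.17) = -0.40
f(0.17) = -4.18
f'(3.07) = -92.17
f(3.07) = -102.93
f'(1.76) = -32.54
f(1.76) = -24.52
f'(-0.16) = 0.73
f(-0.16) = -4.29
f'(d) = -8.73*d^2 - 3.36*d + 0.42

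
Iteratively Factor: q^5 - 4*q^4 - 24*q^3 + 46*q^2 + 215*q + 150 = (q + 1)*(q^4 - 5*q^3 - 19*q^2 + 65*q + 150) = (q - 5)*(q + 1)*(q^3 - 19*q - 30) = (q - 5)*(q + 1)*(q + 3)*(q^2 - 3*q - 10) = (q - 5)*(q + 1)*(q + 2)*(q + 3)*(q - 5)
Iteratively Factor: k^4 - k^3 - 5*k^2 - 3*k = (k)*(k^3 - k^2 - 5*k - 3) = k*(k + 1)*(k^2 - 2*k - 3) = k*(k - 3)*(k + 1)*(k + 1)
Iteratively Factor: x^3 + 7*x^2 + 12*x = (x)*(x^2 + 7*x + 12) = x*(x + 4)*(x + 3)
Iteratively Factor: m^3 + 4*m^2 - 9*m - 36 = (m + 4)*(m^2 - 9) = (m + 3)*(m + 4)*(m - 3)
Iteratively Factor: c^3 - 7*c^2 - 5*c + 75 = (c - 5)*(c^2 - 2*c - 15) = (c - 5)*(c + 3)*(c - 5)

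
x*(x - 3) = x^2 - 3*x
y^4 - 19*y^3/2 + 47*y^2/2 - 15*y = y*(y - 6)*(y - 5/2)*(y - 1)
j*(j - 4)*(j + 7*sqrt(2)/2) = j^3 - 4*j^2 + 7*sqrt(2)*j^2/2 - 14*sqrt(2)*j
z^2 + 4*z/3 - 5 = (z - 5/3)*(z + 3)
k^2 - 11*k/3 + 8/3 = (k - 8/3)*(k - 1)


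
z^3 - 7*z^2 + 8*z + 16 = (z - 4)^2*(z + 1)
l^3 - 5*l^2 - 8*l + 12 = (l - 6)*(l - 1)*(l + 2)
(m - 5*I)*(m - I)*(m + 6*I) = m^3 + 31*m - 30*I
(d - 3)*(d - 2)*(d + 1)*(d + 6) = d^4 + 2*d^3 - 23*d^2 + 12*d + 36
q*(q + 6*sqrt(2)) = q^2 + 6*sqrt(2)*q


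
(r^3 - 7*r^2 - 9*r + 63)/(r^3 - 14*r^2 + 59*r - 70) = (r^2 - 9)/(r^2 - 7*r + 10)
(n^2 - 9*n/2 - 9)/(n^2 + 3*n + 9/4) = 2*(n - 6)/(2*n + 3)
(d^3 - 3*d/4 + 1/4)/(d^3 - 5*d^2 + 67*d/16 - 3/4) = 4*(4*d^3 - 3*d + 1)/(16*d^3 - 80*d^2 + 67*d - 12)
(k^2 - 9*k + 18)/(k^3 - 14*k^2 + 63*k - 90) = 1/(k - 5)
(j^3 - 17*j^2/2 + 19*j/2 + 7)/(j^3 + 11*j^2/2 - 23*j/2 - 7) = (j - 7)/(j + 7)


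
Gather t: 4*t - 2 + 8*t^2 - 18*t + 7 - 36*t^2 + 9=-28*t^2 - 14*t + 14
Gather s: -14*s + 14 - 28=-14*s - 14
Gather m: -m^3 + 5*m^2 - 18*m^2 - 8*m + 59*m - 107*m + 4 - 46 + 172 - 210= -m^3 - 13*m^2 - 56*m - 80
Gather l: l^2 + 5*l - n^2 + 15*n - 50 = l^2 + 5*l - n^2 + 15*n - 50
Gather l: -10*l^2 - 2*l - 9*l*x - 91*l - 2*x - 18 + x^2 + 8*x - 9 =-10*l^2 + l*(-9*x - 93) + x^2 + 6*x - 27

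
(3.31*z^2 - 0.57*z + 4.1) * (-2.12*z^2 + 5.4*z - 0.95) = -7.0172*z^4 + 19.0824*z^3 - 14.9145*z^2 + 22.6815*z - 3.895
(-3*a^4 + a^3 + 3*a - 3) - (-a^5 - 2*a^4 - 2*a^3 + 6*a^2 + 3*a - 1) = a^5 - a^4 + 3*a^3 - 6*a^2 - 2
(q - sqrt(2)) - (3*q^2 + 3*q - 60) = -3*q^2 - 2*q - sqrt(2) + 60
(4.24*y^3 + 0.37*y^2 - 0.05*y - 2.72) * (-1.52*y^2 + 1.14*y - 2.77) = -6.4448*y^5 + 4.2712*y^4 - 11.247*y^3 + 3.0525*y^2 - 2.9623*y + 7.5344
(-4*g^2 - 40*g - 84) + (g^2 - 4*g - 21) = -3*g^2 - 44*g - 105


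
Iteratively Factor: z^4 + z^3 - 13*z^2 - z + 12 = (z - 3)*(z^3 + 4*z^2 - z - 4) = (z - 3)*(z - 1)*(z^2 + 5*z + 4) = (z - 3)*(z - 1)*(z + 1)*(z + 4)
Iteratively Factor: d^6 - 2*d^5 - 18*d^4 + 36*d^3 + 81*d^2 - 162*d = (d - 2)*(d^5 - 18*d^3 + 81*d) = (d - 3)*(d - 2)*(d^4 + 3*d^3 - 9*d^2 - 27*d) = (d - 3)^2*(d - 2)*(d^3 + 6*d^2 + 9*d) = d*(d - 3)^2*(d - 2)*(d^2 + 6*d + 9) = d*(d - 3)^2*(d - 2)*(d + 3)*(d + 3)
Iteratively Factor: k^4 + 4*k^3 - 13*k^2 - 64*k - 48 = (k - 4)*(k^3 + 8*k^2 + 19*k + 12) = (k - 4)*(k + 1)*(k^2 + 7*k + 12) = (k - 4)*(k + 1)*(k + 4)*(k + 3)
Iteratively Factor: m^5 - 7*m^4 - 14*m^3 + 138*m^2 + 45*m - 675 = (m - 5)*(m^4 - 2*m^3 - 24*m^2 + 18*m + 135) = (m - 5)*(m + 3)*(m^3 - 5*m^2 - 9*m + 45) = (m - 5)*(m + 3)^2*(m^2 - 8*m + 15) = (m - 5)*(m - 3)*(m + 3)^2*(m - 5)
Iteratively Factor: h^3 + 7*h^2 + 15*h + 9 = (h + 3)*(h^2 + 4*h + 3) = (h + 1)*(h + 3)*(h + 3)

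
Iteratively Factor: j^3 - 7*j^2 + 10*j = (j - 5)*(j^2 - 2*j) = j*(j - 5)*(j - 2)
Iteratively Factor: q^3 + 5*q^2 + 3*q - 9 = (q + 3)*(q^2 + 2*q - 3) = (q - 1)*(q + 3)*(q + 3)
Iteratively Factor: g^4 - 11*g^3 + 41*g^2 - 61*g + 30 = (g - 5)*(g^3 - 6*g^2 + 11*g - 6) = (g - 5)*(g - 2)*(g^2 - 4*g + 3) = (g - 5)*(g - 3)*(g - 2)*(g - 1)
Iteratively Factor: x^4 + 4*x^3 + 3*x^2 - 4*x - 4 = (x + 2)*(x^3 + 2*x^2 - x - 2) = (x + 1)*(x + 2)*(x^2 + x - 2) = (x - 1)*(x + 1)*(x + 2)*(x + 2)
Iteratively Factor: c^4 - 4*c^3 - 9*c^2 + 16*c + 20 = (c - 2)*(c^3 - 2*c^2 - 13*c - 10) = (c - 2)*(c + 1)*(c^2 - 3*c - 10) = (c - 5)*(c - 2)*(c + 1)*(c + 2)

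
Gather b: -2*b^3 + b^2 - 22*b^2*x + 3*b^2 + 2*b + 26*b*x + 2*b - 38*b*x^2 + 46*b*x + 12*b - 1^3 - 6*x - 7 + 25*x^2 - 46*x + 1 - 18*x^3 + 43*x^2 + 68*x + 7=-2*b^3 + b^2*(4 - 22*x) + b*(-38*x^2 + 72*x + 16) - 18*x^3 + 68*x^2 + 16*x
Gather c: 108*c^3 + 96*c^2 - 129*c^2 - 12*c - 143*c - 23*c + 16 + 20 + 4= 108*c^3 - 33*c^2 - 178*c + 40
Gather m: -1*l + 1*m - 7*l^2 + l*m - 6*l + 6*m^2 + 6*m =-7*l^2 - 7*l + 6*m^2 + m*(l + 7)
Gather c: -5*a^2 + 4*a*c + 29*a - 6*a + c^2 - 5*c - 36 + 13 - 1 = -5*a^2 + 23*a + c^2 + c*(4*a - 5) - 24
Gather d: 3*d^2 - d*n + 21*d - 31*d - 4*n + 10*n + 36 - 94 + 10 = 3*d^2 + d*(-n - 10) + 6*n - 48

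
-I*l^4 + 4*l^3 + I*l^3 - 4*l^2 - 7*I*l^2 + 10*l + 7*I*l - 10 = (l - 2*I)*(l + I)*(l + 5*I)*(-I*l + I)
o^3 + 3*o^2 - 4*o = o*(o - 1)*(o + 4)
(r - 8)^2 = r^2 - 16*r + 64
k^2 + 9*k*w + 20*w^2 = (k + 4*w)*(k + 5*w)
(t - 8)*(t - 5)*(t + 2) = t^3 - 11*t^2 + 14*t + 80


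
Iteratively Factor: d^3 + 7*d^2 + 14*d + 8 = (d + 1)*(d^2 + 6*d + 8) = (d + 1)*(d + 4)*(d + 2)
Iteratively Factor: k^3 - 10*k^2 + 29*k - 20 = (k - 1)*(k^2 - 9*k + 20) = (k - 5)*(k - 1)*(k - 4)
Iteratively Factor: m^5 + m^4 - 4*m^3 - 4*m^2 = (m)*(m^4 + m^3 - 4*m^2 - 4*m) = m*(m + 1)*(m^3 - 4*m) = m*(m - 2)*(m + 1)*(m^2 + 2*m) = m*(m - 2)*(m + 1)*(m + 2)*(m)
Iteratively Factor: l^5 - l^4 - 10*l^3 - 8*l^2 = (l)*(l^4 - l^3 - 10*l^2 - 8*l) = l*(l - 4)*(l^3 + 3*l^2 + 2*l) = l*(l - 4)*(l + 1)*(l^2 + 2*l) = l*(l - 4)*(l + 1)*(l + 2)*(l)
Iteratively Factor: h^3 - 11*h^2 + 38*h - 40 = (h - 4)*(h^2 - 7*h + 10) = (h - 5)*(h - 4)*(h - 2)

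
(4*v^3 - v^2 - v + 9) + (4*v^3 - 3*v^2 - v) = 8*v^3 - 4*v^2 - 2*v + 9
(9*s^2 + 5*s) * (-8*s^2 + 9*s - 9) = -72*s^4 + 41*s^3 - 36*s^2 - 45*s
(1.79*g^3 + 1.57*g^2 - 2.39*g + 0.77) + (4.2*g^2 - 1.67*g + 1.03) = 1.79*g^3 + 5.77*g^2 - 4.06*g + 1.8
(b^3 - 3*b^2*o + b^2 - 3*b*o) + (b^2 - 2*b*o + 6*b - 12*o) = b^3 - 3*b^2*o + 2*b^2 - 5*b*o + 6*b - 12*o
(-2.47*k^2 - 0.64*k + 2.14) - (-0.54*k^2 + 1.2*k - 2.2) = -1.93*k^2 - 1.84*k + 4.34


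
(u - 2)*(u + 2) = u^2 - 4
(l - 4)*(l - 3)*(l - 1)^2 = l^4 - 9*l^3 + 27*l^2 - 31*l + 12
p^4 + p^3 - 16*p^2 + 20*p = p*(p - 2)^2*(p + 5)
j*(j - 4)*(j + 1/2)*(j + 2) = j^4 - 3*j^3/2 - 9*j^2 - 4*j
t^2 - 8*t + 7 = (t - 7)*(t - 1)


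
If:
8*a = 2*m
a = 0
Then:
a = 0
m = 0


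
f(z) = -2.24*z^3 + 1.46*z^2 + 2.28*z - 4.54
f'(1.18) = -3.63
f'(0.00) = 2.28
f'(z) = -6.72*z^2 + 2.92*z + 2.28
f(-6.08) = 539.02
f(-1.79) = 8.90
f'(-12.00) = -1000.44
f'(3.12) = -54.02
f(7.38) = -808.56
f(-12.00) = 4049.06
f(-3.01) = 62.91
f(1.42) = -4.77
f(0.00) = -4.54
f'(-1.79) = -24.48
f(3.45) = -71.28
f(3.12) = -51.25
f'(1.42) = -7.12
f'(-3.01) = -67.39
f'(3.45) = -67.63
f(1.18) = -3.50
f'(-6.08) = -263.89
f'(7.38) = -342.17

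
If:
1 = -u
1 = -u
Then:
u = -1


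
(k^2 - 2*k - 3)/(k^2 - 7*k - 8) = (k - 3)/(k - 8)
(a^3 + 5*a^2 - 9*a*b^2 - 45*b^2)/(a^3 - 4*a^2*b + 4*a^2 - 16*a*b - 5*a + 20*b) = (a^2 - 9*b^2)/(a^2 - 4*a*b - a + 4*b)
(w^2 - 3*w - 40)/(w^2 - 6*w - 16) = (w + 5)/(w + 2)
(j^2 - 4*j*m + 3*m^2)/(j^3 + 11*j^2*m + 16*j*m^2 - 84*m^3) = (j^2 - 4*j*m + 3*m^2)/(j^3 + 11*j^2*m + 16*j*m^2 - 84*m^3)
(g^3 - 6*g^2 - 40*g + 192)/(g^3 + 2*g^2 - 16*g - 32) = (g^2 - 2*g - 48)/(g^2 + 6*g + 8)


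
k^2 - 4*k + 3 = (k - 3)*(k - 1)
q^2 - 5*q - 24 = (q - 8)*(q + 3)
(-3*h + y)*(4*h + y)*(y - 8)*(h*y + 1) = -12*h^3*y^2 + 96*h^3*y + h^2*y^3 - 8*h^2*y^2 - 12*h^2*y + 96*h^2 + h*y^4 - 8*h*y^3 + h*y^2 - 8*h*y + y^3 - 8*y^2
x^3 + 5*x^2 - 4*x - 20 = (x - 2)*(x + 2)*(x + 5)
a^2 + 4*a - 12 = (a - 2)*(a + 6)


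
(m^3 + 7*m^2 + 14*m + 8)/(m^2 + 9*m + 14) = (m^2 + 5*m + 4)/(m + 7)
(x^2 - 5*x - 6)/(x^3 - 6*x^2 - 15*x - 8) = (x - 6)/(x^2 - 7*x - 8)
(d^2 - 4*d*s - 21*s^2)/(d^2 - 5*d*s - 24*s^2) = (-d + 7*s)/(-d + 8*s)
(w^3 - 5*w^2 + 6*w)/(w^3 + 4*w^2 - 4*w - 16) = w*(w - 3)/(w^2 + 6*w + 8)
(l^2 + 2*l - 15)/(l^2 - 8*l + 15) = (l + 5)/(l - 5)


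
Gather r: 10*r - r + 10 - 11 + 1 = 9*r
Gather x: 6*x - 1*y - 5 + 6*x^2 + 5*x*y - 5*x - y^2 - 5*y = 6*x^2 + x*(5*y + 1) - y^2 - 6*y - 5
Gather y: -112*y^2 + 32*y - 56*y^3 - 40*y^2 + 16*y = -56*y^3 - 152*y^2 + 48*y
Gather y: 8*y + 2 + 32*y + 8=40*y + 10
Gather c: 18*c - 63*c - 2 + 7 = 5 - 45*c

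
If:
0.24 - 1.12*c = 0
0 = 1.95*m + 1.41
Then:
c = 0.21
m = -0.72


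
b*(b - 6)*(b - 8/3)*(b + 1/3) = b^4 - 25*b^3/3 + 118*b^2/9 + 16*b/3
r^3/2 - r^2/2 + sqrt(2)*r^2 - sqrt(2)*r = r*(r/2 + sqrt(2))*(r - 1)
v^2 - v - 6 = (v - 3)*(v + 2)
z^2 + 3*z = z*(z + 3)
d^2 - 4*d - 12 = (d - 6)*(d + 2)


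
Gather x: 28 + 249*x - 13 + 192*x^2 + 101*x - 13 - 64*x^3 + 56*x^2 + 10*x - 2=-64*x^3 + 248*x^2 + 360*x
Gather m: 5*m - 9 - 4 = 5*m - 13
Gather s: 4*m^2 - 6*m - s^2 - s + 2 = 4*m^2 - 6*m - s^2 - s + 2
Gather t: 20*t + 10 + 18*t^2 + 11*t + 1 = 18*t^2 + 31*t + 11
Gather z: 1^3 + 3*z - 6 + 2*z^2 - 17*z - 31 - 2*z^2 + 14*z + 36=0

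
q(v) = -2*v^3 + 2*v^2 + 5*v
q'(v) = -6*v^2 + 4*v + 5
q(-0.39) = -1.53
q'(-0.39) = 2.53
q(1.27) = 5.48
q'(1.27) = 0.40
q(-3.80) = 119.62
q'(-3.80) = -96.84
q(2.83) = -15.16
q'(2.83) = -31.73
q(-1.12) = -0.28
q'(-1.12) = -7.01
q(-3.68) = 108.36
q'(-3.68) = -90.97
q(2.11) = 0.67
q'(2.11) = -13.27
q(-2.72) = 41.44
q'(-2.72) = -50.27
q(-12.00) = 3684.00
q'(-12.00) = -907.00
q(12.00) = -3108.00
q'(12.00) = -811.00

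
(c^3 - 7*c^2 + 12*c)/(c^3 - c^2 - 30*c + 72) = c/(c + 6)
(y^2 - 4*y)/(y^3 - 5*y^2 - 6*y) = (4 - y)/(-y^2 + 5*y + 6)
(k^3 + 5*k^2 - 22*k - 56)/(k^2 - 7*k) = (k^3 + 5*k^2 - 22*k - 56)/(k*(k - 7))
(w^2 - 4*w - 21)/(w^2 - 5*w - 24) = (w - 7)/(w - 8)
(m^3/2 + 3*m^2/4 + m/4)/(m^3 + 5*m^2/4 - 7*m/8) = 2*(2*m^2 + 3*m + 1)/(8*m^2 + 10*m - 7)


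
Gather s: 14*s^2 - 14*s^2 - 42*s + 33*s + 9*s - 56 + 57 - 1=0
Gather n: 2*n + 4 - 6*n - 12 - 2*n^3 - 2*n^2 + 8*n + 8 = -2*n^3 - 2*n^2 + 4*n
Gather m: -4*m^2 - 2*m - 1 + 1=-4*m^2 - 2*m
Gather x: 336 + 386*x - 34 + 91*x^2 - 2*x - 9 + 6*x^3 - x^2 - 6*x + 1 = 6*x^3 + 90*x^2 + 378*x + 294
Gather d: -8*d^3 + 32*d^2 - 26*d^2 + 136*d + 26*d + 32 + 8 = -8*d^3 + 6*d^2 + 162*d + 40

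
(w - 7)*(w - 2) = w^2 - 9*w + 14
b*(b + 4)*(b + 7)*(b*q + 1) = b^4*q + 11*b^3*q + b^3 + 28*b^2*q + 11*b^2 + 28*b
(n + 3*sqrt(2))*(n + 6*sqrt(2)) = n^2 + 9*sqrt(2)*n + 36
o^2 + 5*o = o*(o + 5)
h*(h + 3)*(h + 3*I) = h^3 + 3*h^2 + 3*I*h^2 + 9*I*h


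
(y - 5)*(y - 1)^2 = y^3 - 7*y^2 + 11*y - 5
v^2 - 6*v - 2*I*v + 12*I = (v - 6)*(v - 2*I)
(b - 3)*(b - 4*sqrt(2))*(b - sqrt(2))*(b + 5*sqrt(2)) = b^4 - 3*b^3 - 42*b^2 + 40*sqrt(2)*b + 126*b - 120*sqrt(2)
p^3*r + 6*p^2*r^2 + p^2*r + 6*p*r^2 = p*(p + 6*r)*(p*r + r)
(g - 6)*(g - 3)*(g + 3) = g^3 - 6*g^2 - 9*g + 54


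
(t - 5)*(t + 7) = t^2 + 2*t - 35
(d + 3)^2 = d^2 + 6*d + 9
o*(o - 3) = o^2 - 3*o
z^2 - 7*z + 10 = (z - 5)*(z - 2)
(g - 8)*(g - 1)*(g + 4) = g^3 - 5*g^2 - 28*g + 32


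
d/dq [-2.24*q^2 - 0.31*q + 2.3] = -4.48*q - 0.31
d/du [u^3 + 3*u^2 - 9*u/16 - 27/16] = 3*u^2 + 6*u - 9/16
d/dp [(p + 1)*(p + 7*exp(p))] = p + (p + 1)*(7*exp(p) + 1) + 7*exp(p)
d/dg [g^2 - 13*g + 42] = 2*g - 13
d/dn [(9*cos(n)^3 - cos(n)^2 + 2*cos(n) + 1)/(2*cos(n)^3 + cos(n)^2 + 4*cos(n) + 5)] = (-11*cos(n)^4 - 64*cos(n)^3 - 123*cos(n)^2 + 12*cos(n) - 6)*sin(n)/((cos(n) + 1)^2*(cos(n) - cos(2*n) - 6)^2)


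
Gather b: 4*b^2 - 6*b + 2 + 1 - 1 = 4*b^2 - 6*b + 2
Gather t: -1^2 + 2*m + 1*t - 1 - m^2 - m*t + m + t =-m^2 + 3*m + t*(2 - m) - 2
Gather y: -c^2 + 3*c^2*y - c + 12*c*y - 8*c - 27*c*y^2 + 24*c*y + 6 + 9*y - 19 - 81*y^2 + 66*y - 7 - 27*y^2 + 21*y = -c^2 - 9*c + y^2*(-27*c - 108) + y*(3*c^2 + 36*c + 96) - 20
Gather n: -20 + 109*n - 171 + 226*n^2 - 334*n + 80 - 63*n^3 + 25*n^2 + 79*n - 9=-63*n^3 + 251*n^2 - 146*n - 120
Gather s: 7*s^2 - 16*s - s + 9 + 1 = 7*s^2 - 17*s + 10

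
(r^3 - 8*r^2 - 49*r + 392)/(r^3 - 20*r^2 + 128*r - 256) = (r^2 - 49)/(r^2 - 12*r + 32)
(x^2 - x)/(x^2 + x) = (x - 1)/(x + 1)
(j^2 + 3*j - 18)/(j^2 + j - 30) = (j - 3)/(j - 5)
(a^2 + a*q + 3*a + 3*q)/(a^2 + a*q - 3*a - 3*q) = (a + 3)/(a - 3)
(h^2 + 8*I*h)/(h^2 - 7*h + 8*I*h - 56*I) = h/(h - 7)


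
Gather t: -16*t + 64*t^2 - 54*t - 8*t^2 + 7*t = 56*t^2 - 63*t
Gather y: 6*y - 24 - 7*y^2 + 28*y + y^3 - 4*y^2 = y^3 - 11*y^2 + 34*y - 24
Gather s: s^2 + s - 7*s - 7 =s^2 - 6*s - 7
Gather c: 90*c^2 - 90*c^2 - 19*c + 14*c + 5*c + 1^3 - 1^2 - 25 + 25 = 0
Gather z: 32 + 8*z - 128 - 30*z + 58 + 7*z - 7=-15*z - 45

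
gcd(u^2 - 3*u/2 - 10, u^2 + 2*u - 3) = 1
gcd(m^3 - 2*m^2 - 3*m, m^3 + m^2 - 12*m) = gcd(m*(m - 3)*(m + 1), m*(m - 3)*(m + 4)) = m^2 - 3*m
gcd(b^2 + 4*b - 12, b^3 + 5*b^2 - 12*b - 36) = b + 6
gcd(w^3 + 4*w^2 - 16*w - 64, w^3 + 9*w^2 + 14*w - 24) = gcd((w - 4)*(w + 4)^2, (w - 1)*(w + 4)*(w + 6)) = w + 4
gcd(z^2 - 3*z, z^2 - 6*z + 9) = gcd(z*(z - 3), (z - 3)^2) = z - 3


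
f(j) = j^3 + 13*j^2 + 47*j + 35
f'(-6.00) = -1.00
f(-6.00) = 5.00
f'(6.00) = 311.00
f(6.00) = 1001.00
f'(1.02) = 76.64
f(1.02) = 97.53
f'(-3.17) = -5.27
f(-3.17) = -15.21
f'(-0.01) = 46.74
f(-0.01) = 34.53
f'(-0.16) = 42.92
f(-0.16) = 27.81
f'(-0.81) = 27.91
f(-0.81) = 4.93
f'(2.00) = 111.00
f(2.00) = 189.00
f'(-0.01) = 46.74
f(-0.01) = 34.53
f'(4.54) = 226.87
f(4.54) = 609.91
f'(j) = 3*j^2 + 26*j + 47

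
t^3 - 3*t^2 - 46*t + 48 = (t - 8)*(t - 1)*(t + 6)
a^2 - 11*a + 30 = (a - 6)*(a - 5)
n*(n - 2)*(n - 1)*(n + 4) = n^4 + n^3 - 10*n^2 + 8*n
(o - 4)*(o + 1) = o^2 - 3*o - 4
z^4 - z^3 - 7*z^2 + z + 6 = (z - 3)*(z - 1)*(z + 1)*(z + 2)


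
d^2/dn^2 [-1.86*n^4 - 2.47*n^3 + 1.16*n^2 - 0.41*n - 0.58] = -22.32*n^2 - 14.82*n + 2.32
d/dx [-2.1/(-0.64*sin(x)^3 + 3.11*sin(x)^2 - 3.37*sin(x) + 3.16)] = (-4.032*sin(x)^2 + 13.062*sin(x) - 7.077)*cos(x)/(0.64*sin(x)^3 - 3.11*sin(x)^2 + 3.37*sin(x) - 3.16)^2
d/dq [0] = 0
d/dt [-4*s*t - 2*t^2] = -4*s - 4*t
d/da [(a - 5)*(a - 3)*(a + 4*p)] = 3*a^2 + 8*a*p - 16*a - 32*p + 15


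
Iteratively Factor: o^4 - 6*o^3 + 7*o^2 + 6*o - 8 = (o - 2)*(o^3 - 4*o^2 - o + 4) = (o - 2)*(o + 1)*(o^2 - 5*o + 4) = (o - 2)*(o - 1)*(o + 1)*(o - 4)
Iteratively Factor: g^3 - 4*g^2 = (g)*(g^2 - 4*g) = g^2*(g - 4)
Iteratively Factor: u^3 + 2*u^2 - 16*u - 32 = (u - 4)*(u^2 + 6*u + 8) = (u - 4)*(u + 4)*(u + 2)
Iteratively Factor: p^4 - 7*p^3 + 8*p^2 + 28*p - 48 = (p - 3)*(p^3 - 4*p^2 - 4*p + 16) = (p - 4)*(p - 3)*(p^2 - 4) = (p - 4)*(p - 3)*(p + 2)*(p - 2)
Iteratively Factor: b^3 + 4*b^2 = (b)*(b^2 + 4*b) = b*(b + 4)*(b)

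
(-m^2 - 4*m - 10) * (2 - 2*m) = 2*m^3 + 6*m^2 + 12*m - 20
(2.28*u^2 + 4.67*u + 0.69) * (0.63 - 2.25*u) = -5.13*u^3 - 9.0711*u^2 + 1.3896*u + 0.4347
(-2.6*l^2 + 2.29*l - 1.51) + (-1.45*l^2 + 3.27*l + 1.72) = -4.05*l^2 + 5.56*l + 0.21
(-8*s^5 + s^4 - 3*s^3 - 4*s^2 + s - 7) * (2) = -16*s^5 + 2*s^4 - 6*s^3 - 8*s^2 + 2*s - 14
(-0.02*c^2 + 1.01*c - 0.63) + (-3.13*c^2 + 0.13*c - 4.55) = -3.15*c^2 + 1.14*c - 5.18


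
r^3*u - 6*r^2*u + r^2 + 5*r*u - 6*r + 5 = (r - 5)*(r - 1)*(r*u + 1)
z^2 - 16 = (z - 4)*(z + 4)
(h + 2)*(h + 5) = h^2 + 7*h + 10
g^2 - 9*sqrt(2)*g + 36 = (g - 6*sqrt(2))*(g - 3*sqrt(2))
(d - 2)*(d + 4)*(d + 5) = d^3 + 7*d^2 + 2*d - 40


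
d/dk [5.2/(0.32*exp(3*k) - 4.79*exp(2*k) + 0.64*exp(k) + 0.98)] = (-4.992*exp(2*k) + 49.816*exp(k) - 3.328)*exp(k)/(0.32*exp(3*k) - 4.79*exp(2*k) + 0.64*exp(k) + 0.98)^2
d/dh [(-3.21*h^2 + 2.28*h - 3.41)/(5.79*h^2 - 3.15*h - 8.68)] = (-3.08969999999999*h^2 + 95.2134*h - 30.5319)/(33.5241*h^4 - 36.477*h^3 - 90.5919*h^2 + 54.684*h + 75.3424)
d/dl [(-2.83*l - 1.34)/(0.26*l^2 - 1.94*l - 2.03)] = (0.7358*l^2 + 0.6968*l + 3.1453)/(0.0676*l^4 - 1.0088*l^3 + 2.708*l^2 + 7.8764*l + 4.1209)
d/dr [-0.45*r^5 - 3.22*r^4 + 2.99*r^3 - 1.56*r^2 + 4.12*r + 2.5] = -2.25*r^4 - 12.88*r^3 + 8.97*r^2 - 3.12*r + 4.12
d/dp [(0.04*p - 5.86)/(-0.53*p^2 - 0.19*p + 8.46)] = (0.0212*p^2 - 6.2116*p - 0.775)/(0.2809*p^4 + 0.2014*p^3 - 8.9315*p^2 - 3.2148*p + 71.5716)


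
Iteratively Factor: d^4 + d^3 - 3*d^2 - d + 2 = (d - 1)*(d^3 + 2*d^2 - d - 2) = (d - 1)*(d + 1)*(d^2 + d - 2) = (d - 1)^2*(d + 1)*(d + 2)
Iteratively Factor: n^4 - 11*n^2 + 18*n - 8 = (n - 2)*(n^3 + 2*n^2 - 7*n + 4) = (n - 2)*(n - 1)*(n^2 + 3*n - 4) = (n - 2)*(n - 1)^2*(n + 4)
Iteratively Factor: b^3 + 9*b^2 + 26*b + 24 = (b + 4)*(b^2 + 5*b + 6) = (b + 3)*(b + 4)*(b + 2)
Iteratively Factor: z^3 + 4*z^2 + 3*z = (z)*(z^2 + 4*z + 3) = z*(z + 1)*(z + 3)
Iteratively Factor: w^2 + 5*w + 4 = (w + 1)*(w + 4)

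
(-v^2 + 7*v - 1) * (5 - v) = v^3 - 12*v^2 + 36*v - 5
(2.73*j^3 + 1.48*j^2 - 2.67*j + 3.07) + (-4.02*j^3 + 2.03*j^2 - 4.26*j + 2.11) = -1.29*j^3 + 3.51*j^2 - 6.93*j + 5.18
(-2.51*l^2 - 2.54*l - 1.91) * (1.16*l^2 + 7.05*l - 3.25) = -2.9116*l^4 - 20.6419*l^3 - 11.9651*l^2 - 5.2105*l + 6.2075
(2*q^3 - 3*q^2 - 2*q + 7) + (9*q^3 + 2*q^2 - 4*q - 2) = 11*q^3 - q^2 - 6*q + 5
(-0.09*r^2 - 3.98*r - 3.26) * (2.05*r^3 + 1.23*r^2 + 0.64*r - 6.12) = -0.1845*r^5 - 8.2697*r^4 - 11.636*r^3 - 6.0062*r^2 + 22.2712*r + 19.9512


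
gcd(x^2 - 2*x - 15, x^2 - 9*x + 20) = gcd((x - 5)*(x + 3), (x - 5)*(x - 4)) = x - 5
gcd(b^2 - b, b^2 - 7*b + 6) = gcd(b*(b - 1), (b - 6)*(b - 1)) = b - 1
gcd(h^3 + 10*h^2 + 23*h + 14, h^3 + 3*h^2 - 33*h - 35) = h^2 + 8*h + 7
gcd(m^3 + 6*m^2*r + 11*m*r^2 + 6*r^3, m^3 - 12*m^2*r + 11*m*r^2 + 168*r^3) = m + 3*r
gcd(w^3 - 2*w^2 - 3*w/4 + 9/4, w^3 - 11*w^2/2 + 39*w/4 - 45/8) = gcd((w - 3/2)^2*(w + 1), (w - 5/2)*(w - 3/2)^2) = w^2 - 3*w + 9/4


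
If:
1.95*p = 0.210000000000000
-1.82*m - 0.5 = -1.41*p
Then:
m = -0.19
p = 0.11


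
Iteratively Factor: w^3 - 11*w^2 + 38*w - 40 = (w - 2)*(w^2 - 9*w + 20) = (w - 5)*(w - 2)*(w - 4)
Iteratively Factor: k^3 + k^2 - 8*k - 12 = (k - 3)*(k^2 + 4*k + 4) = (k - 3)*(k + 2)*(k + 2)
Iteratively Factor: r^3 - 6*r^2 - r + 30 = (r - 3)*(r^2 - 3*r - 10) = (r - 5)*(r - 3)*(r + 2)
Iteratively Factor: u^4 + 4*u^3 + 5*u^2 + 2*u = (u + 2)*(u^3 + 2*u^2 + u) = (u + 1)*(u + 2)*(u^2 + u) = (u + 1)^2*(u + 2)*(u)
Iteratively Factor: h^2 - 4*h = (h)*(h - 4)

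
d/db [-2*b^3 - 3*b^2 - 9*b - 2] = -6*b^2 - 6*b - 9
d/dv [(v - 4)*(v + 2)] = 2*v - 2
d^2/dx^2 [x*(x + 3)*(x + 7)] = 6*x + 20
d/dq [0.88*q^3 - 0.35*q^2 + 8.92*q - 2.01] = 2.64*q^2 - 0.7*q + 8.92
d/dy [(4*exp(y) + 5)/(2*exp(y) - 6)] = -17*exp(y)/(2*(exp(y) - 3)^2)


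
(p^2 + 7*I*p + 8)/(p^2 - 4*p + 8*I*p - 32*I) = (p - I)/(p - 4)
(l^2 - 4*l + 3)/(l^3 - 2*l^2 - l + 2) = (l - 3)/(l^2 - l - 2)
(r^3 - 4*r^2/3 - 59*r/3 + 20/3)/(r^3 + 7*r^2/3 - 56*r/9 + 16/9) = 3*(r - 5)/(3*r - 4)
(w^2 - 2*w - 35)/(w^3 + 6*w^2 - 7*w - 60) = (w - 7)/(w^2 + w - 12)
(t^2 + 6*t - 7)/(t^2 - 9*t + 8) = (t + 7)/(t - 8)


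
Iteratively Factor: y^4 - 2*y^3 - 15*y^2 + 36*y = (y)*(y^3 - 2*y^2 - 15*y + 36) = y*(y - 3)*(y^2 + y - 12) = y*(y - 3)^2*(y + 4)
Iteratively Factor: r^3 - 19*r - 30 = (r + 3)*(r^2 - 3*r - 10) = (r - 5)*(r + 3)*(r + 2)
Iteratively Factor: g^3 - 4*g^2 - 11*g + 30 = (g - 2)*(g^2 - 2*g - 15) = (g - 5)*(g - 2)*(g + 3)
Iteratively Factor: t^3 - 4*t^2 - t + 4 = (t - 4)*(t^2 - 1) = (t - 4)*(t - 1)*(t + 1)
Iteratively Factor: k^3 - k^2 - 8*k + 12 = (k - 2)*(k^2 + k - 6) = (k - 2)^2*(k + 3)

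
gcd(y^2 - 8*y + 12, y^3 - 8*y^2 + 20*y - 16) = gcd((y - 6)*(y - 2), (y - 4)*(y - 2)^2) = y - 2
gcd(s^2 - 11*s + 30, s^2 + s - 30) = s - 5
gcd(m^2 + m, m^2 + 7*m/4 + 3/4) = m + 1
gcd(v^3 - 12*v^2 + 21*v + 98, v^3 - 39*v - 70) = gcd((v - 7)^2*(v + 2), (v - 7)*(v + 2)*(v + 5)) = v^2 - 5*v - 14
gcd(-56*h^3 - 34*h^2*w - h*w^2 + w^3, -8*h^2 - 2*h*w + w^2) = 2*h + w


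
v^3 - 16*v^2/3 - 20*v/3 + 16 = (v - 6)*(v - 4/3)*(v + 2)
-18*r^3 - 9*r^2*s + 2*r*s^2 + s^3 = (-3*r + s)*(2*r + s)*(3*r + s)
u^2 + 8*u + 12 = (u + 2)*(u + 6)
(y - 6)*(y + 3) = y^2 - 3*y - 18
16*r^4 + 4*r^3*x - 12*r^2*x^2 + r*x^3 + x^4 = (-2*r + x)^2*(r + x)*(4*r + x)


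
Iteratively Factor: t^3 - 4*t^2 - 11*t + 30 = (t - 5)*(t^2 + t - 6) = (t - 5)*(t - 2)*(t + 3)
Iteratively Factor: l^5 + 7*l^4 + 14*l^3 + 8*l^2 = (l + 2)*(l^4 + 5*l^3 + 4*l^2) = (l + 1)*(l + 2)*(l^3 + 4*l^2) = (l + 1)*(l + 2)*(l + 4)*(l^2) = l*(l + 1)*(l + 2)*(l + 4)*(l)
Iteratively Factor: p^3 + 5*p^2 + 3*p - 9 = (p + 3)*(p^2 + 2*p - 3) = (p + 3)^2*(p - 1)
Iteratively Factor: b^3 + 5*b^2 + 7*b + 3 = (b + 1)*(b^2 + 4*b + 3) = (b + 1)*(b + 3)*(b + 1)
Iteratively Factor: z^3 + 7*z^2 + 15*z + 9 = (z + 3)*(z^2 + 4*z + 3) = (z + 1)*(z + 3)*(z + 3)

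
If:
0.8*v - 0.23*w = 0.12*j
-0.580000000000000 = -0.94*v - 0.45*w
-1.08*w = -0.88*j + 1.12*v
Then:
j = 1.14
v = 0.34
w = 0.58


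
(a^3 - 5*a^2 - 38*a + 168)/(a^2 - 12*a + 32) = (a^2 - a - 42)/(a - 8)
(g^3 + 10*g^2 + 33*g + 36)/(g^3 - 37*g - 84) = (g + 3)/(g - 7)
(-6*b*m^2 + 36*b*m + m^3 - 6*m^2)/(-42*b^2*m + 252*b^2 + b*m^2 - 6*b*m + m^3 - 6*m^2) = m/(7*b + m)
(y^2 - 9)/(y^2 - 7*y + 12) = (y + 3)/(y - 4)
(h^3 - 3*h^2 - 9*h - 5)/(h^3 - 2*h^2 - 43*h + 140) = (h^2 + 2*h + 1)/(h^2 + 3*h - 28)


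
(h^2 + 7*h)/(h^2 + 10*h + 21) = h/(h + 3)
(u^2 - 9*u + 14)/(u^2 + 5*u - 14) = (u - 7)/(u + 7)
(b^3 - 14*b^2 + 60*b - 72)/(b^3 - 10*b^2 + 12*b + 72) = (b - 2)/(b + 2)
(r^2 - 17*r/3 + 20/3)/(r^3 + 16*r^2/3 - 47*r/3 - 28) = (3*r^2 - 17*r + 20)/(3*r^3 + 16*r^2 - 47*r - 84)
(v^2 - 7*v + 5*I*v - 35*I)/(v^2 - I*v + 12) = (v^2 + v*(-7 + 5*I) - 35*I)/(v^2 - I*v + 12)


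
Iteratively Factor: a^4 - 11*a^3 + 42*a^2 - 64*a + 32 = (a - 1)*(a^3 - 10*a^2 + 32*a - 32) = (a - 2)*(a - 1)*(a^2 - 8*a + 16) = (a - 4)*(a - 2)*(a - 1)*(a - 4)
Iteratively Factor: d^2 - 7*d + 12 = (d - 3)*(d - 4)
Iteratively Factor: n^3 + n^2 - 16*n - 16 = (n + 1)*(n^2 - 16) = (n - 4)*(n + 1)*(n + 4)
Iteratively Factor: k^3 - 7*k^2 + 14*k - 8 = (k - 2)*(k^2 - 5*k + 4) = (k - 2)*(k - 1)*(k - 4)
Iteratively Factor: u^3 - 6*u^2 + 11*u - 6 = (u - 1)*(u^2 - 5*u + 6) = (u - 3)*(u - 1)*(u - 2)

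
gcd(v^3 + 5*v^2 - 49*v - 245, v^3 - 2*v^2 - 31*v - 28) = v - 7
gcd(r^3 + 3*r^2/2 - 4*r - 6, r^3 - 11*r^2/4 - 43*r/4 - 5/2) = r + 2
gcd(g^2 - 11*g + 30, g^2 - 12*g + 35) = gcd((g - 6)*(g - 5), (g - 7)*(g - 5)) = g - 5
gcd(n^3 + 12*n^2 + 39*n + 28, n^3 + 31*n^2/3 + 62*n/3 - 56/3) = n^2 + 11*n + 28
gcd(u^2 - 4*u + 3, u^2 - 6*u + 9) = u - 3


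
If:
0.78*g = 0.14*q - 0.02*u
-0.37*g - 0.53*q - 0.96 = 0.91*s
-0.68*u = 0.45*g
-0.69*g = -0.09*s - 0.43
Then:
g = 0.33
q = 1.81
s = -2.24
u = -0.22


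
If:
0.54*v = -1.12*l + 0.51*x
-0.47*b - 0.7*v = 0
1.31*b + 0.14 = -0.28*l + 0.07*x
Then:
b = -0.041052577897904*x - 0.0999541027079402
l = 0.442067418022337*x - 0.0323575909021368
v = 0.0275638737314498*x + 0.067112040389617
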